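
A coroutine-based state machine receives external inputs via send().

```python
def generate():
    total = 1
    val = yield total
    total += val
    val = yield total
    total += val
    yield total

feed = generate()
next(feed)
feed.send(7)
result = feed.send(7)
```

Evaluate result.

Step 1: next() -> yield total=1.
Step 2: send(7) -> val=7, total = 1+7 = 8, yield 8.
Step 3: send(7) -> val=7, total = 8+7 = 15, yield 15.
Therefore result = 15.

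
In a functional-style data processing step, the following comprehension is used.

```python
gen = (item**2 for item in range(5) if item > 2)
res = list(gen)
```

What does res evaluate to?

Step 1: For range(5), keep item > 2, then square:
  item=0: 0 <= 2, excluded
  item=1: 1 <= 2, excluded
  item=2: 2 <= 2, excluded
  item=3: 3 > 2, yield 3**2 = 9
  item=4: 4 > 2, yield 4**2 = 16
Therefore res = [9, 16].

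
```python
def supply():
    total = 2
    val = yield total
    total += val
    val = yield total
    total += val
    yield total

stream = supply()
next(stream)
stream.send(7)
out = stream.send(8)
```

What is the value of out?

Step 1: next() -> yield total=2.
Step 2: send(7) -> val=7, total = 2+7 = 9, yield 9.
Step 3: send(8) -> val=8, total = 9+8 = 17, yield 17.
Therefore out = 17.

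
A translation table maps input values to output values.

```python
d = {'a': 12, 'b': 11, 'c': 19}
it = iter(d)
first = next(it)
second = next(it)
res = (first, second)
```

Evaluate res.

Step 1: iter(d) iterates over keys: ['a', 'b', 'c'].
Step 2: first = next(it) = 'a', second = next(it) = 'b'.
Therefore res = ('a', 'b').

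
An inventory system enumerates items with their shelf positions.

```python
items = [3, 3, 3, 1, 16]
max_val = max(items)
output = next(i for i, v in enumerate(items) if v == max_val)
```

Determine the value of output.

Step 1: max([3, 3, 3, 1, 16]) = 16.
Step 2: Find first index where value == 16:
  Index 0: 3 != 16
  Index 1: 3 != 16
  Index 2: 3 != 16
  Index 3: 1 != 16
  Index 4: 16 == 16, found!
Therefore output = 4.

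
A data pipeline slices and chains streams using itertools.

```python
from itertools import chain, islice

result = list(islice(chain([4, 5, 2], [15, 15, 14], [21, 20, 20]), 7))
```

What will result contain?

Step 1: chain([4, 5, 2], [15, 15, 14], [21, 20, 20]) = [4, 5, 2, 15, 15, 14, 21, 20, 20].
Step 2: islice takes first 7 elements: [4, 5, 2, 15, 15, 14, 21].
Therefore result = [4, 5, 2, 15, 15, 14, 21].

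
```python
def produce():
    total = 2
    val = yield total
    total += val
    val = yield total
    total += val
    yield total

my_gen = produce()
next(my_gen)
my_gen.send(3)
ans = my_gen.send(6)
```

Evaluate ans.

Step 1: next() -> yield total=2.
Step 2: send(3) -> val=3, total = 2+3 = 5, yield 5.
Step 3: send(6) -> val=6, total = 5+6 = 11, yield 11.
Therefore ans = 11.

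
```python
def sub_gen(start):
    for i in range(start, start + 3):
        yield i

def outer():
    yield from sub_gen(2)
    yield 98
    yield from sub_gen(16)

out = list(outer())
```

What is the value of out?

Step 1: outer() delegates to sub_gen(2):
  yield 2
  yield 3
  yield 4
Step 2: yield 98
Step 3: Delegates to sub_gen(16):
  yield 16
  yield 17
  yield 18
Therefore out = [2, 3, 4, 98, 16, 17, 18].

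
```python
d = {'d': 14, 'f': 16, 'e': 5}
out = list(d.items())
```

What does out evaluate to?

Step 1: d.items() returns (key, value) pairs in insertion order.
Therefore out = [('d', 14), ('f', 16), ('e', 5)].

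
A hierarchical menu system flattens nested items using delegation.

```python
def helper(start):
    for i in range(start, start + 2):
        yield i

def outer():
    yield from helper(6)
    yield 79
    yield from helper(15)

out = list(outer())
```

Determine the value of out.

Step 1: outer() delegates to helper(6):
  yield 6
  yield 7
Step 2: yield 79
Step 3: Delegates to helper(15):
  yield 15
  yield 16
Therefore out = [6, 7, 79, 15, 16].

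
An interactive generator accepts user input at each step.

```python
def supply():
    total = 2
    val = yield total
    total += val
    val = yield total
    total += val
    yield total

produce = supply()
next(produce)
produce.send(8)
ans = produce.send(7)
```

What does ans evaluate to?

Step 1: next() -> yield total=2.
Step 2: send(8) -> val=8, total = 2+8 = 10, yield 10.
Step 3: send(7) -> val=7, total = 10+7 = 17, yield 17.
Therefore ans = 17.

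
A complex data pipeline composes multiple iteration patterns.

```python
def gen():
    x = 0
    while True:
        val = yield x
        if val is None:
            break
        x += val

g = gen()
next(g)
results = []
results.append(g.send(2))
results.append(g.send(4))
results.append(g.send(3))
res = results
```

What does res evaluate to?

Step 1: next(g) -> yield 0.
Step 2: send(2) -> x = 2, yield 2.
Step 3: send(4) -> x = 6, yield 6.
Step 4: send(3) -> x = 9, yield 9.
Therefore res = [2, 6, 9].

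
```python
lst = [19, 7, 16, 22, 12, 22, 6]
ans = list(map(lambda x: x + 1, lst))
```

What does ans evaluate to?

Step 1: Apply lambda x: x + 1 to each element:
  19 -> 20
  7 -> 8
  16 -> 17
  22 -> 23
  12 -> 13
  22 -> 23
  6 -> 7
Therefore ans = [20, 8, 17, 23, 13, 23, 7].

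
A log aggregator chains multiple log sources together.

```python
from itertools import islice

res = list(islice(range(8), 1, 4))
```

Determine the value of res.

Step 1: islice(range(8), 1, 4) takes elements at indices [1, 4).
Step 2: Elements: [1, 2, 3].
Therefore res = [1, 2, 3].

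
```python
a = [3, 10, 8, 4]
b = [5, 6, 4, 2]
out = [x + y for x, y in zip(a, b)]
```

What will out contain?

Step 1: Add corresponding elements:
  3 + 5 = 8
  10 + 6 = 16
  8 + 4 = 12
  4 + 2 = 6
Therefore out = [8, 16, 12, 6].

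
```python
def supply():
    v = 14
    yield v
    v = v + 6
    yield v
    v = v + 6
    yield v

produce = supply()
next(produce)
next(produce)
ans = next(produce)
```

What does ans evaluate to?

Step 1: Trace through generator execution:
  Yield 1: v starts at 14, yield 14
  Yield 2: v = 14 + 6 = 20, yield 20
  Yield 3: v = 20 + 6 = 26, yield 26
Step 2: First next() gets 14, second next() gets the second value, third next() yields 26.
Therefore ans = 26.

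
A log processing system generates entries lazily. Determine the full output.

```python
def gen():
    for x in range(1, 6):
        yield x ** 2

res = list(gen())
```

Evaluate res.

Step 1: For each x in range(1, 6), yield x**2:
  x=1: yield 1**2 = 1
  x=2: yield 2**2 = 4
  x=3: yield 3**2 = 9
  x=4: yield 4**2 = 16
  x=5: yield 5**2 = 25
Therefore res = [1, 4, 9, 16, 25].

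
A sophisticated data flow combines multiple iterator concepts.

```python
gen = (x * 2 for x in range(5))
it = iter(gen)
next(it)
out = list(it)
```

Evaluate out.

Step 1: Generator produces [0, 2, 4, 6, 8].
Step 2: next(it) consumes first element (0).
Step 3: list(it) collects remaining: [2, 4, 6, 8].
Therefore out = [2, 4, 6, 8].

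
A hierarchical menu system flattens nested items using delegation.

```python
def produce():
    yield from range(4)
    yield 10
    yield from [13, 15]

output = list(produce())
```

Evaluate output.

Step 1: Trace yields in order:
  yield 0
  yield 1
  yield 2
  yield 3
  yield 10
  yield 13
  yield 15
Therefore output = [0, 1, 2, 3, 10, 13, 15].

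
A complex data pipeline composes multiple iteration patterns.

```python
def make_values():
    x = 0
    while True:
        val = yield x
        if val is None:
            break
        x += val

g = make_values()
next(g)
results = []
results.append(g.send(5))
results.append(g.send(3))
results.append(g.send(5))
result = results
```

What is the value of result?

Step 1: next(g) -> yield 0.
Step 2: send(5) -> x = 5, yield 5.
Step 3: send(3) -> x = 8, yield 8.
Step 4: send(5) -> x = 13, yield 13.
Therefore result = [5, 8, 13].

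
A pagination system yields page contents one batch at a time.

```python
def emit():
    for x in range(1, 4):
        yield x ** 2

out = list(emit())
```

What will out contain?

Step 1: For each x in range(1, 4), yield x**2:
  x=1: yield 1**2 = 1
  x=2: yield 2**2 = 4
  x=3: yield 3**2 = 9
Therefore out = [1, 4, 9].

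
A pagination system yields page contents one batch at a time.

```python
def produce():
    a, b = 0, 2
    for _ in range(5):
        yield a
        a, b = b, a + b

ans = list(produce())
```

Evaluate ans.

Step 1: Fibonacci-like sequence starting with a=0, b=2:
  Iteration 1: yield a=0, then a,b = 2,2
  Iteration 2: yield a=2, then a,b = 2,4
  Iteration 3: yield a=2, then a,b = 4,6
  Iteration 4: yield a=4, then a,b = 6,10
  Iteration 5: yield a=6, then a,b = 10,16
Therefore ans = [0, 2, 2, 4, 6].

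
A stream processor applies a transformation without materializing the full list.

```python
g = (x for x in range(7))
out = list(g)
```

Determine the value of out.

Step 1: Generator expression iterates range(7): [0, 1, 2, 3, 4, 5, 6].
Step 2: list() collects all values.
Therefore out = [0, 1, 2, 3, 4, 5, 6].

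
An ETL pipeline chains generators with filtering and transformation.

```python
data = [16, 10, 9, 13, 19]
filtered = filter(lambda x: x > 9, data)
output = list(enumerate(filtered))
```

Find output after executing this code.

Step 1: Filter [16, 10, 9, 13, 19] for > 9: [16, 10, 13, 19].
Step 2: enumerate re-indexes from 0: [(0, 16), (1, 10), (2, 13), (3, 19)].
Therefore output = [(0, 16), (1, 10), (2, 13), (3, 19)].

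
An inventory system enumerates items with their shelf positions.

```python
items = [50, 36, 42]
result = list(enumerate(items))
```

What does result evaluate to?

Step 1: enumerate pairs each element with its index:
  (0, 50)
  (1, 36)
  (2, 42)
Therefore result = [(0, 50), (1, 36), (2, 42)].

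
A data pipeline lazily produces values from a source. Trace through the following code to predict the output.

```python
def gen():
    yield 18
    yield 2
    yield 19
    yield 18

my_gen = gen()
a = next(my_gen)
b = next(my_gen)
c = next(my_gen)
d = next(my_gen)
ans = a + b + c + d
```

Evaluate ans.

Step 1: Create generator and consume all values:
  a = next(my_gen) = 18
  b = next(my_gen) = 2
  c = next(my_gen) = 19
  d = next(my_gen) = 18
Step 2: ans = 18 + 2 + 19 + 18 = 57.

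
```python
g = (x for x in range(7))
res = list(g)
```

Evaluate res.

Step 1: Generator expression iterates range(7): [0, 1, 2, 3, 4, 5, 6].
Step 2: list() collects all values.
Therefore res = [0, 1, 2, 3, 4, 5, 6].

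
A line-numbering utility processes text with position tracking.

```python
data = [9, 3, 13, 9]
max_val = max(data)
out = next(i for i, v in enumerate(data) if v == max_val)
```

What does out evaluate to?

Step 1: max([9, 3, 13, 9]) = 13.
Step 2: Find first index where value == 13:
  Index 0: 9 != 13
  Index 1: 3 != 13
  Index 2: 13 == 13, found!
Therefore out = 2.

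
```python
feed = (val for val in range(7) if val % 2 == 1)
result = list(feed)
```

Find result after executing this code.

Step 1: Filter range(7) keeping only odd values:
  val=0: even, excluded
  val=1: odd, included
  val=2: even, excluded
  val=3: odd, included
  val=4: even, excluded
  val=5: odd, included
  val=6: even, excluded
Therefore result = [1, 3, 5].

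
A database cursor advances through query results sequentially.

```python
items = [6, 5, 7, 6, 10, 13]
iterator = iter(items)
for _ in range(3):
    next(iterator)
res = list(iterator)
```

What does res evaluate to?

Step 1: Create iterator over [6, 5, 7, 6, 10, 13].
Step 2: Advance 3 positions (consuming [6, 5, 7]).
Step 3: list() collects remaining elements: [6, 10, 13].
Therefore res = [6, 10, 13].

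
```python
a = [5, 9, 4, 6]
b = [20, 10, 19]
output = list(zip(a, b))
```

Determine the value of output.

Step 1: zip stops at shortest (len(a)=4, len(b)=3):
  Index 0: (5, 20)
  Index 1: (9, 10)
  Index 2: (4, 19)
Step 2: Last element of a (6) has no pair, dropped.
Therefore output = [(5, 20), (9, 10), (4, 19)].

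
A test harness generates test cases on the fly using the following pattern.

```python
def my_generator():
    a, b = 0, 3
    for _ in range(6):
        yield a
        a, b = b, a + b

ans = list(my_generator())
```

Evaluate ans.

Step 1: Fibonacci-like sequence starting with a=0, b=3:
  Iteration 1: yield a=0, then a,b = 3,3
  Iteration 2: yield a=3, then a,b = 3,6
  Iteration 3: yield a=3, then a,b = 6,9
  Iteration 4: yield a=6, then a,b = 9,15
  Iteration 5: yield a=9, then a,b = 15,24
  Iteration 6: yield a=15, then a,b = 24,39
Therefore ans = [0, 3, 3, 6, 9, 15].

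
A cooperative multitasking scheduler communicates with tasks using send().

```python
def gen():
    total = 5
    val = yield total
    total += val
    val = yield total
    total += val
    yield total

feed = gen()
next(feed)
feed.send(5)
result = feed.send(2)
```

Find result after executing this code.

Step 1: next() -> yield total=5.
Step 2: send(5) -> val=5, total = 5+5 = 10, yield 10.
Step 3: send(2) -> val=2, total = 10+2 = 12, yield 12.
Therefore result = 12.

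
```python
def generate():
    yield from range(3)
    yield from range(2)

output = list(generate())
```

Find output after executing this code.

Step 1: Trace yields in order:
  yield 0
  yield 1
  yield 2
  yield 0
  yield 1
Therefore output = [0, 1, 2, 0, 1].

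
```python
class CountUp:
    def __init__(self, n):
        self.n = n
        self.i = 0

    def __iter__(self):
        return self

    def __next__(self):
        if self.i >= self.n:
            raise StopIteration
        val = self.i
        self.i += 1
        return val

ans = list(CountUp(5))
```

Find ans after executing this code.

Step 1: CountUp(5) creates an iterator counting 0 to 4.
Step 2: list() consumes all values: [0, 1, 2, 3, 4].
Therefore ans = [0, 1, 2, 3, 4].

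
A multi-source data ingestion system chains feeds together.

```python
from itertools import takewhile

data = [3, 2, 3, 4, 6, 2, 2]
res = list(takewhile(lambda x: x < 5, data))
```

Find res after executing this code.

Step 1: takewhile stops at first element >= 5:
  3 < 5: take
  2 < 5: take
  3 < 5: take
  4 < 5: take
  6 >= 5: stop
Therefore res = [3, 2, 3, 4].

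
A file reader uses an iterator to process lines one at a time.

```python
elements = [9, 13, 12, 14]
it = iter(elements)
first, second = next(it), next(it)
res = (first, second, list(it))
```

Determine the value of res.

Step 1: Create iterator over [9, 13, 12, 14].
Step 2: first = 9, second = 13.
Step 3: Remaining elements: [12, 14].
Therefore res = (9, 13, [12, 14]).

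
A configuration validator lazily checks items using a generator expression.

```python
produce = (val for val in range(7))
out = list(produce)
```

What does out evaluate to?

Step 1: Generator expression iterates range(7): [0, 1, 2, 3, 4, 5, 6].
Step 2: list() collects all values.
Therefore out = [0, 1, 2, 3, 4, 5, 6].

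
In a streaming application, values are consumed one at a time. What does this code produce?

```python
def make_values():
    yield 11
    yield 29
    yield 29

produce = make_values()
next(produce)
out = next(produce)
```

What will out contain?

Step 1: make_values() creates a generator.
Step 2: next(produce) yields 11 (consumed and discarded).
Step 3: next(produce) yields 29, assigned to out.
Therefore out = 29.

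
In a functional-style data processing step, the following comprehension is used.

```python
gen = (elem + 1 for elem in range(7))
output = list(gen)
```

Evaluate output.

Step 1: For each elem in range(7), compute elem+1:
  elem=0: 0+1 = 1
  elem=1: 1+1 = 2
  elem=2: 2+1 = 3
  elem=3: 3+1 = 4
  elem=4: 4+1 = 5
  elem=5: 5+1 = 6
  elem=6: 6+1 = 7
Therefore output = [1, 2, 3, 4, 5, 6, 7].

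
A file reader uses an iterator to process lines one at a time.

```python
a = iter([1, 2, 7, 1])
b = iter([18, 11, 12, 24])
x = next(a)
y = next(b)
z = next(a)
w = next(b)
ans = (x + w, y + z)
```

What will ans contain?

Step 1: a iterates [1, 2, 7, 1], b iterates [18, 11, 12, 24].
Step 2: x = next(a) = 1, y = next(b) = 18.
Step 3: z = next(a) = 2, w = next(b) = 11.
Step 4: ans = (1 + 11, 18 + 2) = (12, 20).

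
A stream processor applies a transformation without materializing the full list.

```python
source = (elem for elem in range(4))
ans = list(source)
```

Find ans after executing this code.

Step 1: Generator expression iterates range(4): [0, 1, 2, 3].
Step 2: list() collects all values.
Therefore ans = [0, 1, 2, 3].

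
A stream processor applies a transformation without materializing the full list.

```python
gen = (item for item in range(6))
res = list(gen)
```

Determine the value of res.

Step 1: Generator expression iterates range(6): [0, 1, 2, 3, 4, 5].
Step 2: list() collects all values.
Therefore res = [0, 1, 2, 3, 4, 5].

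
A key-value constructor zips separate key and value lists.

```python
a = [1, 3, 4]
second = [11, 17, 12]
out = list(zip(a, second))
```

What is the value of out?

Step 1: zip pairs elements at same index:
  Index 0: (1, 11)
  Index 1: (3, 17)
  Index 2: (4, 12)
Therefore out = [(1, 11), (3, 17), (4, 12)].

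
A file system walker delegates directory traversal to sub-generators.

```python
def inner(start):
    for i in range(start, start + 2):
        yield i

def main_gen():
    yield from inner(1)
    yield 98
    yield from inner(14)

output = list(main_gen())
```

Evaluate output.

Step 1: main_gen() delegates to inner(1):
  yield 1
  yield 2
Step 2: yield 98
Step 3: Delegates to inner(14):
  yield 14
  yield 15
Therefore output = [1, 2, 98, 14, 15].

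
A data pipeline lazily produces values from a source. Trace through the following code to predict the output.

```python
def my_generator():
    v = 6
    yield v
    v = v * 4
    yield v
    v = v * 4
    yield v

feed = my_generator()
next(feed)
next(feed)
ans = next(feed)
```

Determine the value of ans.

Step 1: Trace through generator execution:
  Yield 1: v starts at 6, yield 6
  Yield 2: v = 6 * 4 = 24, yield 24
  Yield 3: v = 24 * 4 = 96, yield 96
Step 2: First next() gets 6, second next() gets the second value, third next() yields 96.
Therefore ans = 96.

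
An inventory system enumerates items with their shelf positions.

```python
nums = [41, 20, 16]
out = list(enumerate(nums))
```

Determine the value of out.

Step 1: enumerate pairs each element with its index:
  (0, 41)
  (1, 20)
  (2, 16)
Therefore out = [(0, 41), (1, 20), (2, 16)].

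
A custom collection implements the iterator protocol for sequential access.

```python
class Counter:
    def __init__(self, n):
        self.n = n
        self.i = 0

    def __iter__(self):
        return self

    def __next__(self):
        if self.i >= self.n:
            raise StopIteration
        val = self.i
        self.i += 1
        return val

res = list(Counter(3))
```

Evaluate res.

Step 1: Counter(3) creates an iterator counting 0 to 2.
Step 2: list() consumes all values: [0, 1, 2].
Therefore res = [0, 1, 2].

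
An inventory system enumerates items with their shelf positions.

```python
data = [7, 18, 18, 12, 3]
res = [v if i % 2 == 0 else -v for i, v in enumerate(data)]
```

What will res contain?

Step 1: For each (i, v), keep v if i is even, negate if odd:
  i=0 (even): keep 7
  i=1 (odd): negate to -18
  i=2 (even): keep 18
  i=3 (odd): negate to -12
  i=4 (even): keep 3
Therefore res = [7, -18, 18, -12, 3].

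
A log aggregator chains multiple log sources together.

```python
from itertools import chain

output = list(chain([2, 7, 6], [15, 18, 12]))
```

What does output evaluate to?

Step 1: chain() concatenates iterables: [2, 7, 6] + [15, 18, 12].
Therefore output = [2, 7, 6, 15, 18, 12].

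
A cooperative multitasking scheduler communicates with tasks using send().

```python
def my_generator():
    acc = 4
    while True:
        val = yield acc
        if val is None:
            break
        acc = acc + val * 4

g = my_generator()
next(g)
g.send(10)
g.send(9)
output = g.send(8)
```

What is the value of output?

Step 1: next() -> yield acc=4.
Step 2: send(10) -> val=10, acc = 4 + 10*4 = 44, yield 44.
Step 3: send(9) -> val=9, acc = 44 + 9*4 = 80, yield 80.
Step 4: send(8) -> val=8, acc = 80 + 8*4 = 112, yield 112.
Therefore output = 112.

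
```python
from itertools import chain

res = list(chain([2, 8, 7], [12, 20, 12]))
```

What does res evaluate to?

Step 1: chain() concatenates iterables: [2, 8, 7] + [12, 20, 12].
Therefore res = [2, 8, 7, 12, 20, 12].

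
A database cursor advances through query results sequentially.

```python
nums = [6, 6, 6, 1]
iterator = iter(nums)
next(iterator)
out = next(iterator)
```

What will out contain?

Step 1: Create iterator over [6, 6, 6, 1].
Step 2: next() consumes 6.
Step 3: next() returns 6.
Therefore out = 6.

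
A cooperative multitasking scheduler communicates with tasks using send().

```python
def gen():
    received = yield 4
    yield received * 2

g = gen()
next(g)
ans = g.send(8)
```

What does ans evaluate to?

Step 1: next(g) advances to first yield, producing 4.
Step 2: send(8) resumes, received = 8.
Step 3: yield received * 2 = 8 * 2 = 16.
Therefore ans = 16.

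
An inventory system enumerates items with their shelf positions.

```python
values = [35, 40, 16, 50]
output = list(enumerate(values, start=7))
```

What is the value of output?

Step 1: enumerate with start=7:
  (7, 35)
  (8, 40)
  (9, 16)
  (10, 50)
Therefore output = [(7, 35), (8, 40), (9, 16), (10, 50)].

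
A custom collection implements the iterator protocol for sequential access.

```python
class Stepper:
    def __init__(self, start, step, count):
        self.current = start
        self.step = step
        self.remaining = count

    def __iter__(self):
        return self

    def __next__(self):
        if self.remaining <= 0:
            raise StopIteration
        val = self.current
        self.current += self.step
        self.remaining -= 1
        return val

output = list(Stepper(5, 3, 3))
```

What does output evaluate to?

Step 1: Stepper starts at 5, increments by 3, for 3 steps:
  Yield 5, then current += 3
  Yield 8, then current += 3
  Yield 11, then current += 3
Therefore output = [5, 8, 11].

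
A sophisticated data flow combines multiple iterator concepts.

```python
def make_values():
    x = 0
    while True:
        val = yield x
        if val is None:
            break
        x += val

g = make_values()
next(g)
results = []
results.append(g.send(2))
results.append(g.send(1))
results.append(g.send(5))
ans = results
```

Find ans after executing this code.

Step 1: next(g) -> yield 0.
Step 2: send(2) -> x = 2, yield 2.
Step 3: send(1) -> x = 3, yield 3.
Step 4: send(5) -> x = 8, yield 8.
Therefore ans = [2, 3, 8].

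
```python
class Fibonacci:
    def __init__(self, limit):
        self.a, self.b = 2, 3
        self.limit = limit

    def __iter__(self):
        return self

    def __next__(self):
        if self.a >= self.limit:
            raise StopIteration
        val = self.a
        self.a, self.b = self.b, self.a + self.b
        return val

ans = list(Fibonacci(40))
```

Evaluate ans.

Step 1: Fibonacci-like sequence (a=2, b=3) until >= 40:
  Yield 2, then a,b = 3,5
  Yield 3, then a,b = 5,8
  Yield 5, then a,b = 8,13
  Yield 8, then a,b = 13,21
  Yield 13, then a,b = 21,34
  Yield 21, then a,b = 34,55
  Yield 34, then a,b = 55,89
Step 2: 55 >= 40, stop.
Therefore ans = [2, 3, 5, 8, 13, 21, 34].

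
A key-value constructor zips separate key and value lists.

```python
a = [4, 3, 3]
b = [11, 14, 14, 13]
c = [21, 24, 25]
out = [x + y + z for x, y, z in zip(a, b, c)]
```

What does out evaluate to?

Step 1: zip three lists (truncates to shortest, len=3):
  4 + 11 + 21 = 36
  3 + 14 + 24 = 41
  3 + 14 + 25 = 42
Therefore out = [36, 41, 42].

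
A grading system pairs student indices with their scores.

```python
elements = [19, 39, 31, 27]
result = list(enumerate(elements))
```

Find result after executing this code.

Step 1: enumerate pairs each element with its index:
  (0, 19)
  (1, 39)
  (2, 31)
  (3, 27)
Therefore result = [(0, 19), (1, 39), (2, 31), (3, 27)].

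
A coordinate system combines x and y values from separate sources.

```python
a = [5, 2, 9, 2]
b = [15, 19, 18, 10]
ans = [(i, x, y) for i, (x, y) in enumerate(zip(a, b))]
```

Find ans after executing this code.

Step 1: enumerate(zip(a, b)) gives index with paired elements:
  i=0: (5, 15)
  i=1: (2, 19)
  i=2: (9, 18)
  i=3: (2, 10)
Therefore ans = [(0, 5, 15), (1, 2, 19), (2, 9, 18), (3, 2, 10)].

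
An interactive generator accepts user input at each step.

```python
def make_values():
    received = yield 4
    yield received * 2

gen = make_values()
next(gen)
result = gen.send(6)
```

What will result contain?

Step 1: next(gen) advances to first yield, producing 4.
Step 2: send(6) resumes, received = 6.
Step 3: yield received * 2 = 6 * 2 = 12.
Therefore result = 12.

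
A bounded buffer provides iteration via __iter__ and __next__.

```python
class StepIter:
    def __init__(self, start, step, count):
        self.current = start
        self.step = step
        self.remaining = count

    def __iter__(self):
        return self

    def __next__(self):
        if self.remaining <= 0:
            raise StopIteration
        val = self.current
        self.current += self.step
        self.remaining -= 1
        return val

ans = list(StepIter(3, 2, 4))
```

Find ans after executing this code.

Step 1: StepIter starts at 3, increments by 2, for 4 steps:
  Yield 3, then current += 2
  Yield 5, then current += 2
  Yield 7, then current += 2
  Yield 9, then current += 2
Therefore ans = [3, 5, 7, 9].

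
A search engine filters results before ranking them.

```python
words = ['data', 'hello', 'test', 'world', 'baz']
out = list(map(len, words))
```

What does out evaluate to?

Step 1: Map len() to each word:
  'data' -> 4
  'hello' -> 5
  'test' -> 4
  'world' -> 5
  'baz' -> 3
Therefore out = [4, 5, 4, 5, 3].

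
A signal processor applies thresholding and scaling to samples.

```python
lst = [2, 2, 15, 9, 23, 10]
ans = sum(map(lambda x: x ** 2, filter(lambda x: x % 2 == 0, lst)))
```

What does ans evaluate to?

Step 1: Filter even numbers from [2, 2, 15, 9, 23, 10]: [2, 2, 10]
Step 2: Square each: [4, 4, 100]
Step 3: Sum = 108.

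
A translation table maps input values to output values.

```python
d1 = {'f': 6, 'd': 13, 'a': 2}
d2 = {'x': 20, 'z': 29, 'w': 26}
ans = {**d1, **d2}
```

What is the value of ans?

Step 1: Merge d1 and d2 (d2 values override on key conflicts).
Step 2: d1 has keys ['f', 'd', 'a'], d2 has keys ['x', 'z', 'w'].
Therefore ans = {'f': 6, 'd': 13, 'a': 2, 'x': 20, 'z': 29, 'w': 26}.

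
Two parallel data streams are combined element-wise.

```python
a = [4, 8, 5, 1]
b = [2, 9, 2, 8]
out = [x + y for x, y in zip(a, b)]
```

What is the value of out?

Step 1: Add corresponding elements:
  4 + 2 = 6
  8 + 9 = 17
  5 + 2 = 7
  1 + 8 = 9
Therefore out = [6, 17, 7, 9].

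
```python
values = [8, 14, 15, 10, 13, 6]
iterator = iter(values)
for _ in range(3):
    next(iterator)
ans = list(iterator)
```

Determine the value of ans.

Step 1: Create iterator over [8, 14, 15, 10, 13, 6].
Step 2: Advance 3 positions (consuming [8, 14, 15]).
Step 3: list() collects remaining elements: [10, 13, 6].
Therefore ans = [10, 13, 6].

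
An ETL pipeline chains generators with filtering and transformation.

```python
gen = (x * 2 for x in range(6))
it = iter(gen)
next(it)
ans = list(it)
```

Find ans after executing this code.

Step 1: Generator produces [0, 2, 4, 6, 8, 10].
Step 2: next(it) consumes first element (0).
Step 3: list(it) collects remaining: [2, 4, 6, 8, 10].
Therefore ans = [2, 4, 6, 8, 10].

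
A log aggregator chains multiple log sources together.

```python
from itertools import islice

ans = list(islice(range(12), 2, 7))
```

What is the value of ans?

Step 1: islice(range(12), 2, 7) takes elements at indices [2, 7).
Step 2: Elements: [2, 3, 4, 5, 6].
Therefore ans = [2, 3, 4, 5, 6].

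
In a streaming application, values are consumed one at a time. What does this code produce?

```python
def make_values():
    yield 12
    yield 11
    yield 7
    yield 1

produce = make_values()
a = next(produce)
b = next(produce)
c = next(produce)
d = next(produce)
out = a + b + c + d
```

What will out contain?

Step 1: Create generator and consume all values:
  a = next(produce) = 12
  b = next(produce) = 11
  c = next(produce) = 7
  d = next(produce) = 1
Step 2: out = 12 + 11 + 7 + 1 = 31.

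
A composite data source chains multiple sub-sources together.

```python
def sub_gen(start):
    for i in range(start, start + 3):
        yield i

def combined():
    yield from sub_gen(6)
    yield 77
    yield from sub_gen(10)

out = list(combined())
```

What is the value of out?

Step 1: combined() delegates to sub_gen(6):
  yield 6
  yield 7
  yield 8
Step 2: yield 77
Step 3: Delegates to sub_gen(10):
  yield 10
  yield 11
  yield 12
Therefore out = [6, 7, 8, 77, 10, 11, 12].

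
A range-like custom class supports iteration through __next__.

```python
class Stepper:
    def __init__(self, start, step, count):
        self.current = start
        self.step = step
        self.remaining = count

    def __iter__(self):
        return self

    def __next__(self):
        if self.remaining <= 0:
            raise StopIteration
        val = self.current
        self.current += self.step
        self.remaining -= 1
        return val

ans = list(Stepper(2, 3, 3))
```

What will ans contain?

Step 1: Stepper starts at 2, increments by 3, for 3 steps:
  Yield 2, then current += 3
  Yield 5, then current += 3
  Yield 8, then current += 3
Therefore ans = [2, 5, 8].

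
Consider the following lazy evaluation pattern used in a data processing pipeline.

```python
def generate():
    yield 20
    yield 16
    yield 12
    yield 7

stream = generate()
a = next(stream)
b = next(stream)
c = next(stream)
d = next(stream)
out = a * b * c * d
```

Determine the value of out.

Step 1: Create generator and consume all values:
  a = next(stream) = 20
  b = next(stream) = 16
  c = next(stream) = 12
  d = next(stream) = 7
Step 2: out = 20 * 16 * 12 * 7 = 26880.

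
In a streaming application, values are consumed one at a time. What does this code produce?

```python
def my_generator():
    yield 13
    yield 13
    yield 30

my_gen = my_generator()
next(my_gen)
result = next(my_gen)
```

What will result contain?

Step 1: my_generator() creates a generator.
Step 2: next(my_gen) yields 13 (consumed and discarded).
Step 3: next(my_gen) yields 13, assigned to result.
Therefore result = 13.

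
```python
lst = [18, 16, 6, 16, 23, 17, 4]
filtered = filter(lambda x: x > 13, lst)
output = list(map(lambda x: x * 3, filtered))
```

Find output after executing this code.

Step 1: Filter lst for elements > 13:
  18: kept
  16: kept
  6: removed
  16: kept
  23: kept
  17: kept
  4: removed
Step 2: Map x * 3 on filtered [18, 16, 16, 23, 17]:
  18 -> 54
  16 -> 48
  16 -> 48
  23 -> 69
  17 -> 51
Therefore output = [54, 48, 48, 69, 51].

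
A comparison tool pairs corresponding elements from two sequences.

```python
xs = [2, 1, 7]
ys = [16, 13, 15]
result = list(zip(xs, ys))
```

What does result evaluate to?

Step 1: zip pairs elements at same index:
  Index 0: (2, 16)
  Index 1: (1, 13)
  Index 2: (7, 15)
Therefore result = [(2, 16), (1, 13), (7, 15)].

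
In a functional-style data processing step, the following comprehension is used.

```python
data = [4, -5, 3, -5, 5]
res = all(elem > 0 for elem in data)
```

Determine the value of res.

Step 1: Check elem > 0 for each element in [4, -5, 3, -5, 5]:
  4 > 0: True
  -5 > 0: False
  3 > 0: True
  -5 > 0: False
  5 > 0: True
Step 2: all() returns False.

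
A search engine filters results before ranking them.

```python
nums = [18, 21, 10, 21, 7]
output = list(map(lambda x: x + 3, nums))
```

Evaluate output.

Step 1: Apply lambda x: x + 3 to each element:
  18 -> 21
  21 -> 24
  10 -> 13
  21 -> 24
  7 -> 10
Therefore output = [21, 24, 13, 24, 10].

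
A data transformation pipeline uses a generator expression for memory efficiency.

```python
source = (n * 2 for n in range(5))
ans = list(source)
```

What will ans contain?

Step 1: For each n in range(5), compute n*2:
  n=0: 0*2 = 0
  n=1: 1*2 = 2
  n=2: 2*2 = 4
  n=3: 3*2 = 6
  n=4: 4*2 = 8
Therefore ans = [0, 2, 4, 6, 8].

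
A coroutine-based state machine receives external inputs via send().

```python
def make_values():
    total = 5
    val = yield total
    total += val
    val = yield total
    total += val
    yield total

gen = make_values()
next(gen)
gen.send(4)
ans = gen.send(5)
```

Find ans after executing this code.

Step 1: next() -> yield total=5.
Step 2: send(4) -> val=4, total = 5+4 = 9, yield 9.
Step 3: send(5) -> val=5, total = 9+5 = 14, yield 14.
Therefore ans = 14.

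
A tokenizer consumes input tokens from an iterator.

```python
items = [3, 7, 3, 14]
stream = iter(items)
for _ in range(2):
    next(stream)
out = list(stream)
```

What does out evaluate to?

Step 1: Create iterator over [3, 7, 3, 14].
Step 2: Advance 2 positions (consuming [3, 7]).
Step 3: list() collects remaining elements: [3, 14].
Therefore out = [3, 14].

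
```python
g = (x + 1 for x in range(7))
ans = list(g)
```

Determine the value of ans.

Step 1: For each x in range(7), compute x+1:
  x=0: 0+1 = 1
  x=1: 1+1 = 2
  x=2: 2+1 = 3
  x=3: 3+1 = 4
  x=4: 4+1 = 5
  x=5: 5+1 = 6
  x=6: 6+1 = 7
Therefore ans = [1, 2, 3, 4, 5, 6, 7].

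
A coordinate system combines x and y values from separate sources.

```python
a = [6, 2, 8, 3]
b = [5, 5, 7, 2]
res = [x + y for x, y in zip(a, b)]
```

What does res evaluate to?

Step 1: Add corresponding elements:
  6 + 5 = 11
  2 + 5 = 7
  8 + 7 = 15
  3 + 2 = 5
Therefore res = [11, 7, 15, 5].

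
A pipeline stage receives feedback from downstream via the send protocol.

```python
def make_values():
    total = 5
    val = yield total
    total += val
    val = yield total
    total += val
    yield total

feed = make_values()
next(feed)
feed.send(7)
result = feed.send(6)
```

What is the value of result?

Step 1: next() -> yield total=5.
Step 2: send(7) -> val=7, total = 5+7 = 12, yield 12.
Step 3: send(6) -> val=6, total = 12+6 = 18, yield 18.
Therefore result = 18.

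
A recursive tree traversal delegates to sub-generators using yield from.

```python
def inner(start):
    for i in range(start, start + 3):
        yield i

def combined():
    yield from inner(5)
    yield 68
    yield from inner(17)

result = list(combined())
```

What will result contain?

Step 1: combined() delegates to inner(5):
  yield 5
  yield 6
  yield 7
Step 2: yield 68
Step 3: Delegates to inner(17):
  yield 17
  yield 18
  yield 19
Therefore result = [5, 6, 7, 68, 17, 18, 19].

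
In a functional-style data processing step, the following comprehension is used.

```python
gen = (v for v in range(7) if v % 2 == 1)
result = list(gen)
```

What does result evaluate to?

Step 1: Filter range(7) keeping only odd values:
  v=0: even, excluded
  v=1: odd, included
  v=2: even, excluded
  v=3: odd, included
  v=4: even, excluded
  v=5: odd, included
  v=6: even, excluded
Therefore result = [1, 3, 5].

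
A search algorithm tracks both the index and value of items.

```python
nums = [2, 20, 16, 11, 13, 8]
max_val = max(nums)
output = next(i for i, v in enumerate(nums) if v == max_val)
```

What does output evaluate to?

Step 1: max([2, 20, 16, 11, 13, 8]) = 20.
Step 2: Find first index where value == 20:
  Index 0: 2 != 20
  Index 1: 20 == 20, found!
Therefore output = 1.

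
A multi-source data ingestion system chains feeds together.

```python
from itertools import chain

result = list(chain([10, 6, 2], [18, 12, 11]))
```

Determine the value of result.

Step 1: chain() concatenates iterables: [10, 6, 2] + [18, 12, 11].
Therefore result = [10, 6, 2, 18, 12, 11].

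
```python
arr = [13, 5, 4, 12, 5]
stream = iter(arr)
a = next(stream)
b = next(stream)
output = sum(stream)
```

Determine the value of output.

Step 1: Create iterator over [13, 5, 4, 12, 5].
Step 2: a = next() = 13, b = next() = 5.
Step 3: sum() of remaining [4, 12, 5] = 21.
Therefore output = 21.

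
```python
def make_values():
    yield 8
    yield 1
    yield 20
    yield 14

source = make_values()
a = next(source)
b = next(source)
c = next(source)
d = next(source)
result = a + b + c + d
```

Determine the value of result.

Step 1: Create generator and consume all values:
  a = next(source) = 8
  b = next(source) = 1
  c = next(source) = 20
  d = next(source) = 14
Step 2: result = 8 + 1 + 20 + 14 = 43.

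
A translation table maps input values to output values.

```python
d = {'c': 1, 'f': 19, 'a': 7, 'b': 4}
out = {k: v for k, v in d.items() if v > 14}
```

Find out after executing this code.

Step 1: Filter items where value > 14:
  'c': 1 <= 14: removed
  'f': 19 > 14: kept
  'a': 7 <= 14: removed
  'b': 4 <= 14: removed
Therefore out = {'f': 19}.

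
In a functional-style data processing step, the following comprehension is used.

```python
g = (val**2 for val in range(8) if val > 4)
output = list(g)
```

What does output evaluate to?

Step 1: For range(8), keep val > 4, then square:
  val=0: 0 <= 4, excluded
  val=1: 1 <= 4, excluded
  val=2: 2 <= 4, excluded
  val=3: 3 <= 4, excluded
  val=4: 4 <= 4, excluded
  val=5: 5 > 4, yield 5**2 = 25
  val=6: 6 > 4, yield 6**2 = 36
  val=7: 7 > 4, yield 7**2 = 49
Therefore output = [25, 36, 49].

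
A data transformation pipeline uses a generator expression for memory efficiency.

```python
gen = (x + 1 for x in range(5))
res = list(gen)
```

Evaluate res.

Step 1: For each x in range(5), compute x+1:
  x=0: 0+1 = 1
  x=1: 1+1 = 2
  x=2: 2+1 = 3
  x=3: 3+1 = 4
  x=4: 4+1 = 5
Therefore res = [1, 2, 3, 4, 5].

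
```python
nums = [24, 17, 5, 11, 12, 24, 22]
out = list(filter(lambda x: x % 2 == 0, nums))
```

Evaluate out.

Step 1: Filter elements divisible by 2:
  24 % 2 = 0: kept
  17 % 2 = 1: removed
  5 % 2 = 1: removed
  11 % 2 = 1: removed
  12 % 2 = 0: kept
  24 % 2 = 0: kept
  22 % 2 = 0: kept
Therefore out = [24, 12, 24, 22].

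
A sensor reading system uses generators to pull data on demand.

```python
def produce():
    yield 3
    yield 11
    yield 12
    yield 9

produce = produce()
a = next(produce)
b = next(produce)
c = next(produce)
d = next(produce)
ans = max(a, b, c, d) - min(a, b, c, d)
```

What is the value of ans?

Step 1: Create generator and consume all values:
  a = next(produce) = 3
  b = next(produce) = 11
  c = next(produce) = 12
  d = next(produce) = 9
Step 2: max = 12, min = 3, ans = 12 - 3 = 9.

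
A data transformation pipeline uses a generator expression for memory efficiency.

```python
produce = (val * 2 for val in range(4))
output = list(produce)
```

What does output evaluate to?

Step 1: For each val in range(4), compute val*2:
  val=0: 0*2 = 0
  val=1: 1*2 = 2
  val=2: 2*2 = 4
  val=3: 3*2 = 6
Therefore output = [0, 2, 4, 6].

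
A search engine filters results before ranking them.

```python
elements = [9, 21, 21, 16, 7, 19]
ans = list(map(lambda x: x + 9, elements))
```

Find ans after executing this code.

Step 1: Apply lambda x: x + 9 to each element:
  9 -> 18
  21 -> 30
  21 -> 30
  16 -> 25
  7 -> 16
  19 -> 28
Therefore ans = [18, 30, 30, 25, 16, 28].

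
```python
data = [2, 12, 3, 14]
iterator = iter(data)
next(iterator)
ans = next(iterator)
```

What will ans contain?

Step 1: Create iterator over [2, 12, 3, 14].
Step 2: next() consumes 2.
Step 3: next() returns 12.
Therefore ans = 12.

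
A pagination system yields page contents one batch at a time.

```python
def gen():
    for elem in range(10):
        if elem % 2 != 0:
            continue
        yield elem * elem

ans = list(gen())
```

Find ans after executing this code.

Step 1: Only yield elem**2 when elem is divisible by 2:
  elem=0: 0 % 2 == 0, yield 0**2 = 0
  elem=2: 2 % 2 == 0, yield 2**2 = 4
  elem=4: 4 % 2 == 0, yield 4**2 = 16
  elem=6: 6 % 2 == 0, yield 6**2 = 36
  elem=8: 8 % 2 == 0, yield 8**2 = 64
Therefore ans = [0, 4, 16, 36, 64].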